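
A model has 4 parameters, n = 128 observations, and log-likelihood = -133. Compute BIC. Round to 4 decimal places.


k * ln(n) = 4 * ln(128) = 4 * 4.852030 = 19.408120.
-2 * loglik = -2 * (-133) = 266.
BIC = 19.408120 + 266 = 285.408120, which rounds to 285.4081.

285.4081


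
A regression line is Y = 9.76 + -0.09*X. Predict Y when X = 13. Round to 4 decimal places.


Predicted value:
Y = 9.76 + (-0.09)(13) = 9.76 + -1.1700 = 8.5900.

8.5900


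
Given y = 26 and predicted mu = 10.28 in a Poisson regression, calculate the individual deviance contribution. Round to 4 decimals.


First: ln(26/10.28) = 0.927896.
Then: 26 * 0.927896 = 24.125296.
y - mu = 26 - 10.28 = 15.72.
D = 2(24.125296 - 15.72) = 16.810592, which rounds to 16.8106.

16.8106


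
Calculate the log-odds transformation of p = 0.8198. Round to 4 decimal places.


Compute the odds: 0.8198/0.1802 = 4.5494.
Take the natural log: ln(4.5494) = 1.5150.

1.5150


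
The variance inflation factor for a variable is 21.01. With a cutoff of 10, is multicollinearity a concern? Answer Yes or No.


Check: VIF = 21.01 vs threshold = 10.
Since 21.01 >= 10, the answer is Yes.

Yes


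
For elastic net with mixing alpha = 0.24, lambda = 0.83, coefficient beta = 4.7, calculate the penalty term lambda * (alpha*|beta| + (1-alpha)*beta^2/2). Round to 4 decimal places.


alpha * |beta| = 0.24 * 4.7 = 1.1280.
(1-alpha) * beta^2/2 = 0.76 * 22.0900/2 = 8.3942.
Total = 0.83 * (1.1280 + 8.3942) = 7.9034.

7.9034


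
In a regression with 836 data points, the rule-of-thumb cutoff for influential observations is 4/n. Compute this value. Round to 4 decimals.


The threshold is 4/n.
4/836 = 0.0048.

0.0048


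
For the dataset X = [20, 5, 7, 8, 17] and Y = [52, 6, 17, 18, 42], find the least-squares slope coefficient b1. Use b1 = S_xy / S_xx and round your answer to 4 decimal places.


Calculate xbar = 11.4000, ybar = 27.0000.
S_xx = 177.2000, S_xy = 508.0000.
Using b1 = S_xy / S_xx = 508.0000 / 177.2000, we get b1 = 2.8668.

2.8668


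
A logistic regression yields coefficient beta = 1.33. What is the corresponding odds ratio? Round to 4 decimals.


The odds ratio is computed as:
OR = e^(1.33) = 3.7810.

3.7810


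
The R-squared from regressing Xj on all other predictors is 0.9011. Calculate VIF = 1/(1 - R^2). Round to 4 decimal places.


VIF = 1 / (1 - 0.9011).
= 1 / 0.0989 = 10.1112.

10.1112


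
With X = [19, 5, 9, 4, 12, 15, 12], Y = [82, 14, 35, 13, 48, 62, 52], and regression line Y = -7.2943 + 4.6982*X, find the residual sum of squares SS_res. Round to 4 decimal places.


For each point, residual = actual - predicted.
Residuals: [0.0285, -2.1967, 0.0105, 1.5015, -1.0841, -1.1787, 2.9159].
Sum of squared residuals = 18.1480.

18.1480


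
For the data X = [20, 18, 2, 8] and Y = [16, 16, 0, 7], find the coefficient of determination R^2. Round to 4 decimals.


After computing the OLS fit (b0=-1.1389, b1=0.9074):
SSres = 2.8981, SStot = 180.7500.
R^2 = 1 - 2.8981/180.7500 = 0.9840.

0.9840


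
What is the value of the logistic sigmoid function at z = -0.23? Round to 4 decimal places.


First, exp(0.2300) = 1.2586.
Then sigma(z) = 1/(1 + 1.2586) = 0.4428.

0.4428


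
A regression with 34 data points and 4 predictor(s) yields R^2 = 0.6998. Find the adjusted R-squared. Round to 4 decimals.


Using the formula:
(1 - 0.6998) = 0.3002.
Multiply by 33/29: 0.3002 * 33 = 9.9066, then 9.9066 / 29 = 0.3416.
Adj R^2 = 1 - 0.3416 = 0.6584.

0.6584


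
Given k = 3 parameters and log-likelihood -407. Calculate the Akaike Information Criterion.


AIC = 2k - 2*loglik = 2(3) - 2(-407).
= 6 + 814 = 820.

820


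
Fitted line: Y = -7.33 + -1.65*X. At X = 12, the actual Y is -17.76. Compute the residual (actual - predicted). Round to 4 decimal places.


Fitted value at X = 12 is yhat = -7.33 + -1.65*12 = -27.1300.
Residual = -17.76 - -27.1300 = 9.3700.

9.3700


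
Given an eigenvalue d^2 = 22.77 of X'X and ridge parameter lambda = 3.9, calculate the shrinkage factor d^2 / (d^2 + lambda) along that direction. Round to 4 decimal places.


d^2 + lambda = 22.77 + 3.9 = 26.6700.
Shrinkage factor = 22.77/26.6700 = 0.8538.

0.8538


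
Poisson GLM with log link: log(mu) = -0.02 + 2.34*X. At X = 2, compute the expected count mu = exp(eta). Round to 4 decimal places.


Linear predictor: eta = -0.02 + (2.34)(2) = 4.6600.
Expected count: mu = exp(4.6600) = 105.6361.

105.6361


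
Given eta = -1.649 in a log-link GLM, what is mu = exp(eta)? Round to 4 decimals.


Apply the inverse link:
mu = e^-1.649 = 0.1922.

0.1922


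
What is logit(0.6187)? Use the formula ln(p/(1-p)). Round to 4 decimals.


The odds are p/(1-p) = 0.6187 / 0.3813 = 1.6226.
logit(p) = ln(1.6226) = 0.4840.

0.4840


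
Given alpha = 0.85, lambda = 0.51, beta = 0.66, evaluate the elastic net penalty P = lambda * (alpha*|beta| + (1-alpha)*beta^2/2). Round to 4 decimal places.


L1 component = 0.85 * |0.66| = 0.5610.
L2 component = 0.15 * 0.66^2 / 2 = 0.0327.
Penalty = 0.51 * (0.5610 + 0.0327) = 0.51 * 0.5937 = 0.3028.

0.3028


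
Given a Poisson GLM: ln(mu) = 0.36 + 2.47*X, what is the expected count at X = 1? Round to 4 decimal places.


eta = 0.36 + 2.47 * 1 = 2.8300.
mu = exp(2.8300) = 16.9455.

16.9455


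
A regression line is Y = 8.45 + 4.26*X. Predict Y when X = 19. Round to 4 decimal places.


Plug X = 19 into Y = 8.45 + 4.26*X:
Y = 8.45 + 80.9400 = 89.3900.

89.3900


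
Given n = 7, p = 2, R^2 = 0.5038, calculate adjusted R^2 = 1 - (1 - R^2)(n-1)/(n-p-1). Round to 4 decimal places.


Using the formula:
(1 - 0.5038) = 0.4962.
Multiply by 6/4: 0.4962 * 6 = 2.9772, then 2.9772 / 4 = 0.7443.
Adj R^2 = 1 - 0.7443 = 0.2557.

0.2557


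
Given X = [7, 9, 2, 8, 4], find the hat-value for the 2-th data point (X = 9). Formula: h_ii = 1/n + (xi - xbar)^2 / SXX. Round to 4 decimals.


n = 5, xbar = 6.0000.
SXX = sum((xi - xbar)^2) = 34.0000.
h = 1/5 + (9 - 6.0000)^2 / 34.0000 = 0.4647.

0.4647


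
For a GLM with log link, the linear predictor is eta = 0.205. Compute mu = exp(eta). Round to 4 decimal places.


mu = exp(eta) = exp(0.205).
= 1.2275.

1.2275


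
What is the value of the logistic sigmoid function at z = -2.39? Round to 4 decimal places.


exp(2.3900) = 10.9135.
1 + exp(-z) = 11.9135.
sigmoid = 1/11.9135 = 0.0839.

0.0839


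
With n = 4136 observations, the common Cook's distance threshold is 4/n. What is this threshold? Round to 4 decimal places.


Using the rule of thumb:
Threshold = 4 / 4136 = 0.0010.

0.0010


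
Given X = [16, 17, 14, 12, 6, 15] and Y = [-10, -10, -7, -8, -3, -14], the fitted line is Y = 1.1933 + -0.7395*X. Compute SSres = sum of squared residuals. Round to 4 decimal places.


Predicted values from Y = 1.1933 + -0.7395*X.
Residuals: [0.6387, 1.3782, 2.1597, -0.3193, 0.2437, -4.1008].
SSres = 23.9496.

23.9496


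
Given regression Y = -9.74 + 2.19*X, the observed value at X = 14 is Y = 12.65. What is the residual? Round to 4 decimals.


Predicted = -9.74 + 2.19 * 14 = 20.9200.
Residual = 12.65 - 20.9200 = -8.2700.

-8.2700


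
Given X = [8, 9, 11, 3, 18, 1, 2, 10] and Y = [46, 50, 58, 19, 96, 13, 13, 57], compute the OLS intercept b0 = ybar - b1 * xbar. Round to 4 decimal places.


Compute b1 = 5.0201 from the OLS formula.
With xbar = 7.7500 and ybar = 44.0000, the intercept is:
b0 = 44.0000 - 5.0201 * 7.7500 = 5.0940.

5.0940


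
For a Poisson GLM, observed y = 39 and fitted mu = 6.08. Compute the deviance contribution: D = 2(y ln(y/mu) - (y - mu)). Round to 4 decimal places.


y/mu = 39/6.08 = 6.414474 (approx.), and ln(39/6.08) = 1.858557.
y * ln(y/mu) = 39 * 1.858557 = 72.483723.
y - mu = 32.92.
D = 2 * (72.483723 - 32.92) = 79.127446, which rounds to 79.1274.

79.1274


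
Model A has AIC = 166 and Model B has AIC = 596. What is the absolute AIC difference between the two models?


|AIC_A - AIC_B| = |166 - 596| = 430.
Model A is preferred (lower AIC).

430


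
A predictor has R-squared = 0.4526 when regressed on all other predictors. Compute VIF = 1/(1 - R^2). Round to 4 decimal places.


Denominator: 1 - 0.4526 = 0.5474.
VIF = 1 / 0.5474 = 1.8268.

1.8268


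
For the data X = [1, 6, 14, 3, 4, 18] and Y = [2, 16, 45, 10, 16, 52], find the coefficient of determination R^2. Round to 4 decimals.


Fit the OLS line: b0 = 0.8677, b1 = 2.9520.
SSres = 32.9724.
SStot = 2031.5000.
R^2 = 1 - 32.9724/2031.5000 = 0.9838.

0.9838


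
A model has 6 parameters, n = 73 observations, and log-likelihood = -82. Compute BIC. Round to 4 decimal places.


k * ln(n) = 6 * ln(73) = 6 * 4.290459 = 25.742754.
-2 * loglik = -2 * (-82) = 164.
BIC = 25.742754 + 164 = 189.742754, which rounds to 189.7428.

189.7428


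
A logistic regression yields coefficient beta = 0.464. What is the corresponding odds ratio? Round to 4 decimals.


The odds ratio is computed as:
OR = e^(0.464) = 1.5904.

1.5904


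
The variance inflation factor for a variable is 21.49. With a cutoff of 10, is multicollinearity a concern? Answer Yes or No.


Compare VIF = 21.49 to the threshold of 10.
21.49 >= 10, so the answer is Yes.

Yes


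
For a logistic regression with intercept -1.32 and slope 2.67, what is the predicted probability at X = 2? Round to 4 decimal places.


z = -1.32 + 2.67 * 2 = 4.0200.
Sigmoid: P = 1 / (1 + exp(-4.0200)) = 0.9824.

0.9824


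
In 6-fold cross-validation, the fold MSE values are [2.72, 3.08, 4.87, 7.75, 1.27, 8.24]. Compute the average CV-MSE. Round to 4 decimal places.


Sum of fold MSEs = 27.9300.
Average = 27.9300 / 6 = 4.6550.

4.6550


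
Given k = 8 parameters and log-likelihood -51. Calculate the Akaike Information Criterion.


Compute:
2k = 2*8 = 16.
-2*loglik = -2*(-51) = 102.
AIC = 16 + 102 = 118.

118


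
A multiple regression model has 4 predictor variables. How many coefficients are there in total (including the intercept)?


Total coefficients = number of predictors + 1 (for the intercept).
= 4 + 1 = 5.

5


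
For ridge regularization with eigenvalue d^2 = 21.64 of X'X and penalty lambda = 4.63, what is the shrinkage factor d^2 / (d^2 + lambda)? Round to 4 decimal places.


Denominator = d^2 + lambda = 21.64 + 4.63 = 26.2700.
Shrinkage = 21.64 / 26.2700 = 0.8238.

0.8238


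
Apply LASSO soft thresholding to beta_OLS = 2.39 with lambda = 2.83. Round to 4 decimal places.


|beta_OLS| = 2.39.
lambda = 2.83.
Since |beta| <= lambda, the coefficient is set to 0.
Result = 0.0000.

0.0000


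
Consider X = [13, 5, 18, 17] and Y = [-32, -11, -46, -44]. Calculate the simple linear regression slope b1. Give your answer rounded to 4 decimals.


The sample means are xbar = 13.2500 and ybar = -33.2500.
Compute S_xx = 104.7500 and S_xy = -284.7500.
Slope b1 = S_xy / S_xx = -284.7500 / 104.7500 = -2.7184.

-2.7184


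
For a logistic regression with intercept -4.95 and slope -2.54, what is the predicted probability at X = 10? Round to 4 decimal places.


z = -4.95 + -2.54 * 10 = -30.3500.
Sigmoid: P = 1 / (1 + exp(30.3500)) = 0.0000.

0.0000


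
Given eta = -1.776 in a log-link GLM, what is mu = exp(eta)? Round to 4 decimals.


Apply the inverse link:
mu = e^-1.776 = 0.1693.

0.1693


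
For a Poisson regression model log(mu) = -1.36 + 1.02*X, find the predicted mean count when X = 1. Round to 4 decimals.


eta = -1.36 + 1.02 * 1 = -0.3400.
mu = exp(-0.3400) = 0.7118.

0.7118


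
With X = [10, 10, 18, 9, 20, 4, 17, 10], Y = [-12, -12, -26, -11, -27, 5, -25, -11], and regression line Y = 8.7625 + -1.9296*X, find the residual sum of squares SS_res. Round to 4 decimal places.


Compute predicted values, then residuals = yi - yhat_i.
Residuals: [-1.4665, -1.4665, -0.0297, -2.3961, 2.8295, 3.9559, -0.9593, -0.4665].
SSres = sum(residual^2) = 34.8365.

34.8365


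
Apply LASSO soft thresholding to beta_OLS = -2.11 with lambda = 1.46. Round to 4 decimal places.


|beta_OLS| = 2.11.
lambda = 1.46.
Since |beta| > lambda, coefficient = sign(beta)*(|beta| - lambda) = -0.6500.
Result = -0.6500.

-0.6500


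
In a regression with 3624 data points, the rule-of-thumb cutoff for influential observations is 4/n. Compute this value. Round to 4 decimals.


The threshold is 4/n.
4/3624 = 0.0011.

0.0011


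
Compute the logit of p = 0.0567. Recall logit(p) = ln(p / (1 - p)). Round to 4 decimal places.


Compute the odds: 0.0567/0.9433 = 0.0601.
Take the natural log: ln(0.0601) = -2.8116.

-2.8116


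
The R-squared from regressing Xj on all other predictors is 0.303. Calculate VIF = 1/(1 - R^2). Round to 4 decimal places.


Denominator: 1 - 0.303 = 0.697.
VIF = 1 / 0.697 = 1.4347.

1.4347


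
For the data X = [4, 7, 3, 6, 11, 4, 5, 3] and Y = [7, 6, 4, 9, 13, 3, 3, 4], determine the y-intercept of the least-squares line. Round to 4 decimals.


The slope is b1 = 1.0952.
Sample means are xbar = 5.3750 and ybar = 6.1250.
Intercept: b0 = 6.1250 - (1.0952)(5.3750) = 0.2381.

0.2381


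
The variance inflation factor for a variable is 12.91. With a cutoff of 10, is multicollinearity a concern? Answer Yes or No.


The threshold is 10.
VIF = 12.91 is >= 10.
Multicollinearity indication: Yes.

Yes


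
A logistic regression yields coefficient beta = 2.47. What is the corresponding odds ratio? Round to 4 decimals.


exp(2.47) = 11.8224.
So the odds ratio is 11.8224.

11.8224


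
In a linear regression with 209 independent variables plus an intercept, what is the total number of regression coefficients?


Each predictor gets one coefficient, plus one intercept.
Total parameters = 209 + 1 = 210.

210


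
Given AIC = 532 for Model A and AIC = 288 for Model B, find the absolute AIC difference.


|AIC_A - AIC_B| = |532 - 288| = 244.
Model B is preferred (lower AIC).

244


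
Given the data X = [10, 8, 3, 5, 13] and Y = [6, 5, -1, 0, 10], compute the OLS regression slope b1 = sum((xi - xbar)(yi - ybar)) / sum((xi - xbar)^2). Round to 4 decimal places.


Calculate xbar = 7.8000, ybar = 4.0000.
S_xx = 62.8000, S_xy = 71.0000.
Using b1 = S_xy / S_xx = 71.0000 / 62.8000, we get b1 = 1.1306.

1.1306


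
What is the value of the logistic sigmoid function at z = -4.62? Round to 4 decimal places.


Compute exp(4.6200) = 101.4940.
Sigmoid = 1 / (1 + 101.4940) = 1 / 102.4940 = 0.0098.

0.0098


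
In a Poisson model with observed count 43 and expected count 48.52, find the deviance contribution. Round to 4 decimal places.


Compute y*ln(y/mu) = 43*ln(43/48.52) = 43*-0.120776 = -5.193368.
y - mu = -5.52.
D = 2*(-5.193368 - (-5.52)) = 0.653264, which rounds to 0.6533.

0.6533


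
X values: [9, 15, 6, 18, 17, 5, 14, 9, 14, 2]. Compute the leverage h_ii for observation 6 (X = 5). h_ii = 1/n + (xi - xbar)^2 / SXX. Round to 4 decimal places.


Mean of X: xbar = 10.9000.
SXX = 268.9000.
For X = 5: h = 1/10 + (5 - 10.9000)^2/268.9000 = 0.2295.

0.2295


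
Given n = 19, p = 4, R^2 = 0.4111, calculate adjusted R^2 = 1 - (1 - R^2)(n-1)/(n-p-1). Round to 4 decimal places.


Plug in: Adj R^2 = 1 - (1 - 0.4111) * 18/14.
= 1 - 0.5889 * 18/14
= 1 - 10.6002 / 14
= 1 - 0.7572 = 0.2428.

0.2428


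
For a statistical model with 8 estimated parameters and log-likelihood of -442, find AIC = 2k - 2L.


AIC = 2*8 - 2*(-442).
= 16 + 884 = 900.

900


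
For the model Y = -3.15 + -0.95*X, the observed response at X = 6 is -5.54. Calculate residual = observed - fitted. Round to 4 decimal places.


Compute yhat = -3.15 + (-0.95)(6) = -8.8500.
Residual = actual - predicted = -5.54 - -8.8500 = 3.3100.

3.3100


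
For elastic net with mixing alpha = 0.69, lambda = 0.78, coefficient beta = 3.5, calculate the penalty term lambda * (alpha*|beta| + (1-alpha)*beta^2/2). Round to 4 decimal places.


Compute:
L1 = 0.69 * 3.5 = 2.4150.
L2 = 0.31 * 3.5^2 / 2 = 1.8988.
Penalty = 0.78 * (2.4150 + 1.8988) = 3.3647.

3.3647


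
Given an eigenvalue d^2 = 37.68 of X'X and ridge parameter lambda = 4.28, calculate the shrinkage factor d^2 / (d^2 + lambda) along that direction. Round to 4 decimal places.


Denominator = d^2 + lambda = 37.68 + 4.28 = 41.9600.
Shrinkage = 37.68 / 41.9600 = 0.8980.

0.8980


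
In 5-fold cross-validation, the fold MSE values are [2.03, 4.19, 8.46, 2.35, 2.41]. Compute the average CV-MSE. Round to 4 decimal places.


Total MSE across folds = 19.4400.
CV-MSE = 19.4400/5 = 3.8880.

3.8880


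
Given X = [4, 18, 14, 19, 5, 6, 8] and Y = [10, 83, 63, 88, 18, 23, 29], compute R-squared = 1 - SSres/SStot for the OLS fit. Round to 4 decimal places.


The fitted line is Y = -9.3230 + 5.1251*X.
SSres = 14.2455, SStot = 6310.8571.
R^2 = 1 - SSres/SStot = 0.9977.

0.9977


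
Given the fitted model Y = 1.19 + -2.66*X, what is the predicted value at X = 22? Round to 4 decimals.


Substitute X = 22 into the equation:
Y = 1.19 + -2.66 * 22 = 1.19 + -58.5200 = -57.3300.

-57.3300


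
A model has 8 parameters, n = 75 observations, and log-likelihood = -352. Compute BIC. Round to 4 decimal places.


Compute k*ln(n) = 8*ln(75) = 8*4.317488 = 34.539904.
Then -2*loglik = 704.
BIC = 34.539904 + 704 = 738.539904, which rounds to 738.5399.

738.5399


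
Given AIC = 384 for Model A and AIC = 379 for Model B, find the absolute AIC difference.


Compute |384 - 379| = 5.
Model B has the smaller AIC.

5


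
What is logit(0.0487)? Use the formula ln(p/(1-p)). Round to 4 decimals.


The odds are p/(1-p) = 0.0487 / 0.9513 = 0.0512.
logit(p) = ln(0.0512) = -2.9722.

-2.9722


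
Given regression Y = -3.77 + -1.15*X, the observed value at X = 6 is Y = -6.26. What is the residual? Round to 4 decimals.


Fitted value at X = 6 is yhat = -3.77 + -1.15*6 = -10.6700.
Residual = -6.26 - -10.6700 = 4.4100.

4.4100


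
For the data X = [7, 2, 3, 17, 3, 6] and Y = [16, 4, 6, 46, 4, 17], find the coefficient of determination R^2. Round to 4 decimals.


After computing the OLS fit (b0=-2.6438, b1=2.8648):
SSres = 12.6609, SStot = 1287.5000.
R^2 = 1 - 12.6609/1287.5000 = 0.9902.

0.9902


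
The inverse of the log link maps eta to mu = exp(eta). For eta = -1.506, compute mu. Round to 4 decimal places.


mu = exp(eta) = exp(-1.506).
= 0.2218.

0.2218


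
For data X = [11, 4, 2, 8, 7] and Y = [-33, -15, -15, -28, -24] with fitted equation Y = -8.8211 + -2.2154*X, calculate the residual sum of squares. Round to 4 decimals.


For each point, residual = actual - predicted.
Residuals: [0.1905, 2.6827, -1.7481, -1.4557, 0.3289].
Sum of squared residuals = 12.5163.

12.5163


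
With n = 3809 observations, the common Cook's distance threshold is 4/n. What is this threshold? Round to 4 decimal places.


Cook's distance cutoff = 4/n = 4/3809.
= 0.0011.

0.0011


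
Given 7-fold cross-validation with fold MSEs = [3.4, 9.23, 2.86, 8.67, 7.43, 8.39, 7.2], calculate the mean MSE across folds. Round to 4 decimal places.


Sum of fold MSEs = 47.1800.
Average = 47.1800 / 7 = 6.7400.

6.7400


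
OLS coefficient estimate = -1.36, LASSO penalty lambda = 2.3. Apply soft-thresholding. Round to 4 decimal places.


Check: |-1.36| = 1.36 vs lambda = 2.3.
Since |beta| <= lambda, the coefficient is set to 0.
Soft-thresholded coefficient = 0.0000.

0.0000


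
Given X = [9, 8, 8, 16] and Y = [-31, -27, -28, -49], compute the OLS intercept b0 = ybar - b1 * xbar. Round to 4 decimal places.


First find the slope: b1 = -2.6648.
Means: xbar = 10.2500, ybar = -33.7500.
b0 = ybar - b1 * xbar = -33.7500 - -2.6648 * 10.2500 = -6.4358.

-6.4358


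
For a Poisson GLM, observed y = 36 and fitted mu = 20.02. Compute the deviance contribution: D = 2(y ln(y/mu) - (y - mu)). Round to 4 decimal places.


y/mu = 36/20.02 = 1.798202 (approx.), and ln(36/20.02) = 0.586787.
y * ln(y/mu) = 36 * 0.586787 = 21.124332.
y - mu = 15.98.
D = 2 * (21.124332 - 15.98) = 10.288664, which rounds to 10.2887.

10.2887


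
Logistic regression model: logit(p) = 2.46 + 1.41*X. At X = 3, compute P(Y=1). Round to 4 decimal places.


Linear predictor: z = 2.46 + 1.41 * 3 = 6.6900.
P = 1/(1 + exp(-6.6900)) = 1/(1 + 0.0012) = 0.9988.

0.9988


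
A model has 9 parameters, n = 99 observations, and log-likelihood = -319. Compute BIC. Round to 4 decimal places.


ln(99) = 4.595120.
k * ln(n) = 9 * 4.595120 = 41.356080.
-2L = 638.
BIC = 41.356080 + 638 = 679.356080, which rounds to 679.3561.

679.3561


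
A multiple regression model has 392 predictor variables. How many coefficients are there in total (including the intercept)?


Total coefficients = number of predictors + 1 (for the intercept).
= 392 + 1 = 393.

393


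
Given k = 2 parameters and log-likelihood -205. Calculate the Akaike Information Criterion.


AIC = 2*2 - 2*(-205).
= 4 + 410 = 414.

414


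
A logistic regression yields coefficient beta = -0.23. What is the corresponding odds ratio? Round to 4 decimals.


Odds ratio = exp(beta) = exp(-0.23).
= 0.7945.

0.7945


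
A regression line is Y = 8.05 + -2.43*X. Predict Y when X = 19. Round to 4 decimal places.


Predicted value:
Y = 8.05 + (-2.43)(19) = 8.05 + -46.1700 = -38.1200.

-38.1200


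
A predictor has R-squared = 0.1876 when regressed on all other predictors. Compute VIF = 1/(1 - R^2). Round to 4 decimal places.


Denominator: 1 - 0.1876 = 0.8124.
VIF = 1 / 0.8124 = 1.2309.

1.2309


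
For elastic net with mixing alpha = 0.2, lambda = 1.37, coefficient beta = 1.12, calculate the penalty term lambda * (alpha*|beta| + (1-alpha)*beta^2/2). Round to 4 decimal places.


L1 component = 0.2 * |1.12| = 0.2240.
L2 component = 0.8 * 1.12^2 / 2 = 0.5018.
Penalty = 1.37 * (0.2240 + 0.5018) = 1.37 * 0.7258 = 0.9943.

0.9943


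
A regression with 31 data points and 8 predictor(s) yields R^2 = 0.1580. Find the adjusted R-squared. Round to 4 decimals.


Adjusted R^2 = 1 - (1 - R^2) * (n-1)/(n-p-1).
(1 - R^2) = 0.8420.
(n-1)/(n-p-1) = 30/22.
(1 - R^2) * (n-1) = 0.8420 * 30 = 25.2600.
Divide by (n-p-1): 25.2600 / 22 = 1.1482.
Adj R^2 = 1 - 1.1482 = -0.1482.

-0.1482


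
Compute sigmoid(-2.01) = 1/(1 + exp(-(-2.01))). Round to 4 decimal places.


First, exp(2.0100) = 7.4633.
Then sigma(z) = 1/(1 + 7.4633) = 0.1182.

0.1182


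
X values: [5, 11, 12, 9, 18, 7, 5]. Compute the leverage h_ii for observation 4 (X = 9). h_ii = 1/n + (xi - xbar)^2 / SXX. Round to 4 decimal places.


Mean of X: xbar = 9.5714.
SXX = 127.7143.
For X = 9: h = 1/7 + (9 - 9.5714)^2/127.7143 = 0.1454.

0.1454


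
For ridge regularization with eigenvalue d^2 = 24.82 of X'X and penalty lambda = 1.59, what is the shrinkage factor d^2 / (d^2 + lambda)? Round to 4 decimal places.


Denominator = d^2 + lambda = 24.82 + 1.59 = 26.4100.
Shrinkage = 24.82 / 26.4100 = 0.9398.

0.9398


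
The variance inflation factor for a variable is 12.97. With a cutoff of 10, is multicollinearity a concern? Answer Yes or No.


Compare VIF = 12.97 to the threshold of 10.
12.97 >= 10, so the answer is Yes.

Yes


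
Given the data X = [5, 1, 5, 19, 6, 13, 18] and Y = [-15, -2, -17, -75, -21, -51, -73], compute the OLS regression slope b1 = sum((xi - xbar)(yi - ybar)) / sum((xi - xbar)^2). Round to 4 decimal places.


First compute the means: xbar = 9.5714, ybar = -36.2857.
Then S_xx = sum((xi - xbar)^2) = 299.7143.
S_xy = sum((xi - xbar)(yi - ybar)) = -1258.8571.
b1 = S_xy / S_xx = -1258.8571 / 299.7143 = -4.2002.

-4.2002


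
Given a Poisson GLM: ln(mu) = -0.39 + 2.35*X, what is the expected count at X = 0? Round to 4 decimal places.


Linear predictor: eta = -0.39 + (2.35)(0) = -0.3900.
Expected count: mu = exp(-0.3900) = 0.6771.

0.6771


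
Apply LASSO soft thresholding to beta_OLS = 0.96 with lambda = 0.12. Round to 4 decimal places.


Check: |0.96| = 0.96 vs lambda = 0.12.
Since |beta| > lambda, coefficient = sign(beta)*(|beta| - lambda) = 0.8400.
Soft-thresholded coefficient = 0.8400.

0.8400


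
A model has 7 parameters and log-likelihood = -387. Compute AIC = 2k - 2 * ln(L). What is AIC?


AIC = 2*7 - 2*(-387).
= 14 + 774 = 788.

788


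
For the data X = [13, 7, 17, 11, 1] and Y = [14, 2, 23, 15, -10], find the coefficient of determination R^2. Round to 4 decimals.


Fit the OLS line: b0 = -11.6694, b1 = 2.0887.
SSres = 17.6290.
SStot = 666.8000.
R^2 = 1 - 17.6290/666.8000 = 0.9736.

0.9736


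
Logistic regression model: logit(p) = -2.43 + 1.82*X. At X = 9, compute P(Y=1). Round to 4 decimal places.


Compute z = -2.43 + (1.82)(9) = 13.9500.
exp(-z) = 0.0000.
P = 1/(1 + 0.0000) = 1.0000.

1.0000


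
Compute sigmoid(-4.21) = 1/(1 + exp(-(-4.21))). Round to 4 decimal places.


First, exp(4.2100) = 67.3565.
Then sigma(z) = 1/(1 + 67.3565) = 0.0146.

0.0146


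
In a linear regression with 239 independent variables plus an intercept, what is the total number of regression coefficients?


Total coefficients = number of predictors + 1 (for the intercept).
= 239 + 1 = 240.

240


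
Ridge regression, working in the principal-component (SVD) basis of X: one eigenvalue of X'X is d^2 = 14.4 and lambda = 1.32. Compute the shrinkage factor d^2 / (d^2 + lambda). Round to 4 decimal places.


d^2 + lambda = 14.4 + 1.32 = 15.7200.
Shrinkage factor = 14.4/15.7200 = 0.9160.

0.9160


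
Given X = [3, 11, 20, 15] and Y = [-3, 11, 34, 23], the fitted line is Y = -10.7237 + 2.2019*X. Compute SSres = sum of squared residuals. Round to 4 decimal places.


Compute predicted values, then residuals = yi - yhat_i.
Residuals: [1.1180, -2.4972, 0.6857, 0.6952].
SSres = sum(residual^2) = 8.4394.

8.4394


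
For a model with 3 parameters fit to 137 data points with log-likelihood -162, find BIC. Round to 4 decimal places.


Compute k*ln(n) = 3*ln(137) = 3*4.919981 = 14.759943.
Then -2*loglik = 324.
BIC = 14.759943 + 324 = 338.759943, which rounds to 338.7599.

338.7599


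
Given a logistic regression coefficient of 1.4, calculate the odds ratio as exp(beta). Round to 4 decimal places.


Odds ratio = exp(beta) = exp(1.4).
= 4.0552.

4.0552


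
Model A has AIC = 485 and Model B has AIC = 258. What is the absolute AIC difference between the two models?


Absolute difference = |485 - 258| = 227.
The model with lower AIC (B) is preferred.

227


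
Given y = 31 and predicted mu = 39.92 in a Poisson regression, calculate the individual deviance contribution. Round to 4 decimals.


Compute y*ln(y/mu) = 31*ln(31/39.92) = 31*-0.252890 = -7.839590.
y - mu = -8.92.
D = 2*(-7.839590 - (-8.92)) = 2.160820, which rounds to 2.1608.

2.1608


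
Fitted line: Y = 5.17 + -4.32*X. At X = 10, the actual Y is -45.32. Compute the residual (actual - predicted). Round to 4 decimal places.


Predicted = 5.17 + -4.32 * 10 = -38.0300.
Residual = -45.32 - -38.0300 = -7.2900.

-7.2900


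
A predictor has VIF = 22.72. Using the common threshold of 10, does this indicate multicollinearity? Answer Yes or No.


The threshold is 10.
VIF = 22.72 is >= 10.
Multicollinearity indication: Yes.

Yes


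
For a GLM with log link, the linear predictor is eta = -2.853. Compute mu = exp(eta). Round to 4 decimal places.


mu = exp(eta) = exp(-2.853).
= 0.0577.

0.0577


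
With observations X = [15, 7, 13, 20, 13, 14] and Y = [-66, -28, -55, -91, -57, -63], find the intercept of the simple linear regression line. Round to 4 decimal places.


Compute b1 = -4.8550 from the OLS formula.
With xbar = 13.6667 and ybar = -60.0000, the intercept is:
b0 = -60.0000 - -4.8550 * 13.6667 = 6.3511.

6.3511


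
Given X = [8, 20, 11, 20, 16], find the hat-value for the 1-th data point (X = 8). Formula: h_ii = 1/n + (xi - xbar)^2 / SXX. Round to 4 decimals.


Mean of X: xbar = 15.0000.
SXX = 116.0000.
For X = 8: h = 1/5 + (8 - 15.0000)^2/116.0000 = 0.6224.

0.6224


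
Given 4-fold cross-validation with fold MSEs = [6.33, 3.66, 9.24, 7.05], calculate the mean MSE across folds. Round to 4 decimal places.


Total MSE across folds = 26.2800.
CV-MSE = 26.2800/4 = 6.5700.

6.5700


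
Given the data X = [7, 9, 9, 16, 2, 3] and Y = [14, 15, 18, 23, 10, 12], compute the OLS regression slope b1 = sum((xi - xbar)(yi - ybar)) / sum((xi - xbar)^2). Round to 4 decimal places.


First compute the means: xbar = 7.6667, ybar = 15.3333.
Then S_xx = sum((xi - xbar)^2) = 127.3333.
S_xy = sum((xi - xbar)(yi - ybar)) = 113.6667.
b1 = S_xy / S_xx = 113.6667 / 127.3333 = 0.8927.

0.8927


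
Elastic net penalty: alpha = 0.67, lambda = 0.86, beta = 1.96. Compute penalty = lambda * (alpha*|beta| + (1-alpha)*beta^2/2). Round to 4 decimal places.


alpha * |beta| = 0.67 * 1.96 = 1.3132.
(1-alpha) * beta^2/2 = 0.33 * 3.8416/2 = 0.6339.
Total = 0.86 * (1.3132 + 0.6339) = 1.6745.

1.6745


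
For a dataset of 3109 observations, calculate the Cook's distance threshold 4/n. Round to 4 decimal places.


Cook's distance cutoff = 4/n = 4/3109.
= 0.0013.

0.0013


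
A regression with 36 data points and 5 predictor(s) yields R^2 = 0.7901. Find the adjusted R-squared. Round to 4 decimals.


Using the formula:
(1 - 0.7901) = 0.2099.
Multiply by 35/30: 0.2099 * 35 = 7.3465, then 7.3465 / 30 = 0.2449.
Adj R^2 = 1 - 0.2449 = 0.7551.

0.7551


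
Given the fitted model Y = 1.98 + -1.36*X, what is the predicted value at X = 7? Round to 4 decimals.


Predicted value:
Y = 1.98 + (-1.36)(7) = 1.98 + -9.5200 = -7.5400.

-7.5400


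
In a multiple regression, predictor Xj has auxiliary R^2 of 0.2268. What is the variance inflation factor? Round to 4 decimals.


Using VIF = 1/(1 - R^2_j):
1 - 0.2268 = 0.7732.
VIF = 1.2933.

1.2933


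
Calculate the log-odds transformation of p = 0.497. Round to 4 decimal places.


Compute the odds: 0.497/0.503 = 0.9881.
Take the natural log: ln(0.9881) = -0.0120.

-0.0120


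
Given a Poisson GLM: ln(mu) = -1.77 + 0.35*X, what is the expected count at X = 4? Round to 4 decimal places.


eta = -1.77 + 0.35 * 4 = -0.3700.
mu = exp(-0.3700) = 0.6907.

0.6907


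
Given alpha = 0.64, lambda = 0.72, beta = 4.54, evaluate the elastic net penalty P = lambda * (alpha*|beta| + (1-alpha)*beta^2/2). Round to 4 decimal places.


Compute:
L1 = 0.64 * 4.54 = 2.9056.
L2 = 0.36 * 4.54^2 / 2 = 3.7101.
Penalty = 0.72 * (2.9056 + 3.7101) = 4.7633.

4.7633


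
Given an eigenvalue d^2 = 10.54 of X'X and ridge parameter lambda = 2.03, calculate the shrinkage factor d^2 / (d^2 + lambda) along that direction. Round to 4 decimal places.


Denominator = d^2 + lambda = 10.54 + 2.03 = 12.5700.
Shrinkage = 10.54 / 12.5700 = 0.8385.

0.8385


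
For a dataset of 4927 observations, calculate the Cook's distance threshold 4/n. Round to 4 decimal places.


The threshold is 4/n.
4/4927 = 0.0008.

0.0008


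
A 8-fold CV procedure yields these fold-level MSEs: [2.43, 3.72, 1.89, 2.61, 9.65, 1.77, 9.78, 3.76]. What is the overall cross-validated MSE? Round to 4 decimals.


Sum of fold MSEs = 35.6100.
Average = 35.6100 / 8 = 4.4513.

4.4513


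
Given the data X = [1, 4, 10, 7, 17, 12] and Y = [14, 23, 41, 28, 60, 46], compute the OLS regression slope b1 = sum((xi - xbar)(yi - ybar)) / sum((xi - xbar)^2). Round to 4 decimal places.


The sample means are xbar = 8.5000 and ybar = 35.3333.
Compute S_xx = 165.5000 and S_xy = 482.0000.
Slope b1 = S_xy / S_xx = 482.0000 / 165.5000 = 2.9124.

2.9124


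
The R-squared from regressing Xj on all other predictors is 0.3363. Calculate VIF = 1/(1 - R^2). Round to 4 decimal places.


Denominator: 1 - 0.3363 = 0.6637.
VIF = 1 / 0.6637 = 1.5067.

1.5067


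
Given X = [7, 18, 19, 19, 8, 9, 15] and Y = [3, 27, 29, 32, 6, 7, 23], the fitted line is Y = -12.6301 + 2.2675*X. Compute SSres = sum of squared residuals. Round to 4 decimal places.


For each point, residual = actual - predicted.
Residuals: [-0.2424, -1.1849, -1.4524, 1.5476, 0.4901, -0.7774, 1.6176].
Sum of squared residuals = 9.4285.

9.4285


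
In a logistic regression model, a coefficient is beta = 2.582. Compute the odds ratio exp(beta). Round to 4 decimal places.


Odds ratio = exp(beta) = exp(2.582).
= 13.2236.

13.2236


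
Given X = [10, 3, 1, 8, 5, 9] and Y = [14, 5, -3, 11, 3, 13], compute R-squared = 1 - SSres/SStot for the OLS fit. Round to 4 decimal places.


Fit the OLS line: b0 = -3.5208, b1 = 1.7813.
SSres = 17.7708.
SStot = 220.8333.
R^2 = 1 - 17.7708/220.8333 = 0.9195.

0.9195


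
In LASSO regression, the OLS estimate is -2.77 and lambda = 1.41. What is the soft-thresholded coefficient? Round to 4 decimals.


Check: |-2.77| = 2.77 vs lambda = 1.41.
Since |beta| > lambda, coefficient = sign(beta)*(|beta| - lambda) = -1.3600.
Soft-thresholded coefficient = -1.3600.

-1.3600


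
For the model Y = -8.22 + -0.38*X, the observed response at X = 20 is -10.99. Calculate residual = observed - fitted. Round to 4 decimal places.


Predicted = -8.22 + -0.38 * 20 = -15.8200.
Residual = -10.99 - -15.8200 = 4.8300.

4.8300


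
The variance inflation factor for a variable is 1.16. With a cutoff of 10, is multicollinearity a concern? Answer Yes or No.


Compare VIF = 1.16 to the threshold of 10.
1.16 < 10, so the answer is No.

No


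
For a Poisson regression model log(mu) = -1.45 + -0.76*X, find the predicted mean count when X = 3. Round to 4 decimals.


eta = -1.45 + -0.76 * 3 = -3.7300.
mu = exp(-3.7300) = 0.0240.

0.0240


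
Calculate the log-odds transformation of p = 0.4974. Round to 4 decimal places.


The odds are p/(1-p) = 0.4974 / 0.5026 = 0.9897.
logit(p) = ln(0.9897) = -0.0104.

-0.0104


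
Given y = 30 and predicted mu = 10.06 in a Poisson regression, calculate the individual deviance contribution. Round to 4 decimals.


First: ln(30/10.06) = 1.092630.
Then: 30 * 1.092630 = 32.778900.
y - mu = 30 - 10.06 = 19.94.
D = 2(32.778900 - 19.94) = 25.677800, which rounds to 25.6778.

25.6778


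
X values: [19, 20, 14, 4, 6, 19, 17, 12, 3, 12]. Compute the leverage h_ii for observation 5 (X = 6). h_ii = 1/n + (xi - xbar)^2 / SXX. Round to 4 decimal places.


Mean of X: xbar = 12.6000.
SXX = 368.4000.
For X = 6: h = 1/10 + (6 - 12.6000)^2/368.4000 = 0.2182.

0.2182


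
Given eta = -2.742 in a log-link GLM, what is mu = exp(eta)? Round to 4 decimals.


Apply the inverse link:
mu = e^-2.742 = 0.0644.

0.0644


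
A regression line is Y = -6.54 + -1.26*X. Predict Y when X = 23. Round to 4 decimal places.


Predicted value:
Y = -6.54 + (-1.26)(23) = -6.54 + -28.9800 = -35.5200.

-35.5200


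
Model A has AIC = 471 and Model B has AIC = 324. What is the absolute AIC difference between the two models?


Compute |471 - 324| = 147.
Model B has the smaller AIC.

147


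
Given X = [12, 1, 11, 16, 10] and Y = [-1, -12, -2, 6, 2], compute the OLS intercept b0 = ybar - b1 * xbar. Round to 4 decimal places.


The slope is b1 = 1.1475.
Sample means are xbar = 10.0000 and ybar = -1.4000.
Intercept: b0 = -1.4000 - (1.1475)(10.0000) = -12.8754.

-12.8754


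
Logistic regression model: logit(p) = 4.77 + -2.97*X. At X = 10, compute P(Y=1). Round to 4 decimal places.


Compute z = 4.77 + (-2.97)(10) = -24.9300.
exp(-z) = 67136923145.1287.
P = 1/(1 + 67136923145.1287) = 0.0000.

0.0000


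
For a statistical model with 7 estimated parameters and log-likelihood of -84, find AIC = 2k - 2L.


Compute:
2k = 2*7 = 14.
-2*loglik = -2*(-84) = 168.
AIC = 14 + 168 = 182.

182


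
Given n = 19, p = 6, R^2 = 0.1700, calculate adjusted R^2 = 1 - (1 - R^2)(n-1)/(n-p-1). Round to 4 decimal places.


Adjusted R^2 = 1 - (1 - R^2) * (n-1)/(n-p-1).
(1 - R^2) = 0.8300.
(n-1)/(n-p-1) = 18/12.
(1 - R^2) * (n-1) = 0.8300 * 18 = 14.9400.
Divide by (n-p-1): 14.9400 / 12 = 1.2450.
Adj R^2 = 1 - 1.2450 = -0.2450.

-0.2450


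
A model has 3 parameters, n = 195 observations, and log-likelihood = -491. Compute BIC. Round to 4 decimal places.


ln(195) = 5.273000.
k * ln(n) = 3 * 5.273000 = 15.819000.
-2L = 982.
BIC = 15.819000 + 982 = 997.819000, which rounds to 997.8190.

997.8190


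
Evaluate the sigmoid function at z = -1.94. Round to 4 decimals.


First, exp(1.9400) = 6.9588.
Then sigma(z) = 1/(1 + 6.9588) = 0.1256.

0.1256


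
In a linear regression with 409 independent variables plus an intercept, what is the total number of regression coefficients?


Each predictor gets one coefficient, plus one intercept.
Total parameters = 409 + 1 = 410.

410


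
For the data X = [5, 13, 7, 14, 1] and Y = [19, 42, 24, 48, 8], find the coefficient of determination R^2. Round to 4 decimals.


Fit the OLS line: b0 = 4.1333, b1 = 3.0083.
SSres = 6.7917.
SStot = 1092.8000.
R^2 = 1 - 6.7917/1092.8000 = 0.9938.

0.9938


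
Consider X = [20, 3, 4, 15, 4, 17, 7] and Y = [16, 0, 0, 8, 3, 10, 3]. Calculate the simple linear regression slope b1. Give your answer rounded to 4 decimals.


Calculate xbar = 10.0000, ybar = 5.7143.
S_xx = 304.0000, S_xy = 243.0000.
Using b1 = S_xy / S_xx = 243.0000 / 304.0000, we get b1 = 0.7993.

0.7993


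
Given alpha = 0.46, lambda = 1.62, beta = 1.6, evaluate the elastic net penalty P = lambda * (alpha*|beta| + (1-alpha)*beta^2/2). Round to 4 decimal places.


alpha * |beta| = 0.46 * 1.6 = 0.7360.
(1-alpha) * beta^2/2 = 0.54 * 2.5600/2 = 0.6912.
Total = 1.62 * (0.7360 + 0.6912) = 2.3121.

2.3121


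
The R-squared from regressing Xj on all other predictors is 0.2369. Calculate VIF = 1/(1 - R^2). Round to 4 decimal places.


VIF = 1 / (1 - 0.2369).
= 1 / 0.7631 = 1.3104.

1.3104


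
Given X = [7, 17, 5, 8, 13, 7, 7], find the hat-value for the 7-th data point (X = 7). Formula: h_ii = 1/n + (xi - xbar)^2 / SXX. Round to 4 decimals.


Compute xbar = 9.1429 with n = 7 observations.
SXX = 108.8571.
Leverage = 1/7 + (7 - 9.1429)^2/108.8571 = 0.1850.

0.1850


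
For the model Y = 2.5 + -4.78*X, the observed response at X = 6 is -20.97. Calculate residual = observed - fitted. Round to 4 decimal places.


Predicted = 2.5 + -4.78 * 6 = -26.1800.
Residual = -20.97 - -26.1800 = 5.2100.

5.2100


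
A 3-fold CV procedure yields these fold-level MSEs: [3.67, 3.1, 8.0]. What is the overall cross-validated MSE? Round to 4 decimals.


Total MSE across folds = 14.7700.
CV-MSE = 14.7700/3 = 4.9233.

4.9233


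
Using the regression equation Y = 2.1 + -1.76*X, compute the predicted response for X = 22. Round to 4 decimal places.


Plug X = 22 into Y = 2.1 + -1.76*X:
Y = 2.1 + -38.7200 = -36.6200.

-36.6200


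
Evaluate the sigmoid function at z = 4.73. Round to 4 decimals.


First, exp(-4.7300) = 0.0088.
Then sigma(z) = 1/(1 + 0.0088) = 0.9913.

0.9913


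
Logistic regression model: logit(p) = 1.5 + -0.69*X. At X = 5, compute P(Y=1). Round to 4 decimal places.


z = 1.5 + -0.69 * 5 = -1.9500.
Sigmoid: P = 1 / (1 + exp(1.9500)) = 0.1246.

0.1246


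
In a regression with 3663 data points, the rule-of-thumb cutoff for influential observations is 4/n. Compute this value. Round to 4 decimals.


The threshold is 4/n.
4/3663 = 0.0011.

0.0011


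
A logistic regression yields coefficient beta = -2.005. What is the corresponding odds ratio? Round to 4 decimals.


Odds ratio = exp(beta) = exp(-2.005).
= 0.1347.

0.1347


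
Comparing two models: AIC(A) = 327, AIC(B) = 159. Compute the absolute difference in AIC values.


Compute |327 - 159| = 168.
Model B has the smaller AIC.

168


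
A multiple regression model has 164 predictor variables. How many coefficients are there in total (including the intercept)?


Each predictor gets one coefficient, plus one intercept.
Total parameters = 164 + 1 = 165.

165


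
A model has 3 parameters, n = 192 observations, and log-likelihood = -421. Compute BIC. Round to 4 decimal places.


Compute k*ln(n) = 3*ln(192) = 3*5.257495 = 15.772485.
Then -2*loglik = 842.
BIC = 15.772485 + 842 = 857.772485, which rounds to 857.7725.

857.7725
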